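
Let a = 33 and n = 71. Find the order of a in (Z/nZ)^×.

Since 33 ∈ (Z/71Z)^×, its order divides φ(71) = 71 − 1 = 70 = 2 · 5 · 7.
Divisors of 70: 1, 2, 5, 7, 10, 14, 35, 70.
Evaluate successive powers at the divisors of 70:
33^1 ≡ 33 (mod 71)
33^2 ≡ 24 (mod 71)
33^5 ≡ 51 (mod 71)
33^7 ≡ 17 (mod 71)
33^10 ≡ 45 (mod 71)
33^14 ≡ 5 (mod 71)
33^35 ≡ 70 (mod 71)
33^70 ≡ 1 (mod 71) ✓
So ord_71(33) = 70.

70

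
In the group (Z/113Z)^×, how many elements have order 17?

0

φ(113) = 113 − 1 = 112 = 2^4 · 7.
Since (Z/113Z)^× is cyclic of order 112, the number of elements of order d is φ(d) when d | 112 and 0 otherwise.
Here 112 is not a multiple of 17, so there are no elements of order 17.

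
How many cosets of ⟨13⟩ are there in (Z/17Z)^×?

4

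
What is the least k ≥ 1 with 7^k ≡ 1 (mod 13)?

12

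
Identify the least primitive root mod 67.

2

φ(67) = 67 − 1 = 66 = 2 · 3 · 11.
Test candidates g = 2, 3, … against the prime factors q ∈ {2, 3, 11} of φ(67): g is a generator iff g^(66/q) ≢ 1 for every such q.
g = 2: 2^33 ≡ 66; 2^22 ≡ 37; 2^6 ≡ 64 — none is 1, so 2 is a primitive root.
So 2 is the smallest generator of (Z/67Z)^×.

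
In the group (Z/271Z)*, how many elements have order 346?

0

φ(271) = 271 − 1 = 270 = 2 · 3^3 · 5.
Since (Z/271Z)^× is cyclic of order 270, the number of elements of order d is φ(d) when d | 270 and 0 otherwise.
346 does not divide 270, so no element of (Z/271Z)^× has order 346.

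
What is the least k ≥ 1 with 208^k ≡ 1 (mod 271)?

ord(208) | φ(271) = 271 − 1 = 270 = 2 · 3^3 · 5.
Divisors of 270: 1, 2, 3, 5, 6, 9, 10, 15, 18, 27, 30, 45, 54, 90, 135, 270.
Evaluate successive powers at the divisors of 270:
208^1 ≡ 208
208^2 ≡ 175
208^3 ≡ 86
208^5 ≡ 145
208^6 ≡ 79
208^9 ≡ 19
208^10 ≡ 158
208^15 ≡ 146
208^18 ≡ 90
208^27 ≡ 84
208^30 ≡ 178
208^45 ≡ 243
208^54 ≡ 10
208^90 ≡ 242
208^135 ≡ 270
208^270 ≡ 1
Therefore the multiplicative order of 208 modulo 271 is 270.

270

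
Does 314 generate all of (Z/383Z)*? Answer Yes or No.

φ(383) = 383 − 1 = 382 = 2 · 191.
An element g generates (Z/383Z)^× iff g^(382/q) ≢ 1 (mod 383) for each prime q ∈ {2, 191}.
314^191 ≡ 382 (mod 383)  [q = 2: ≢ 1 ✓]
314^2 ≡ 165 (mod 383)  [q = 191: ≢ 1 ✓]
All checks pass, so 314 has order 382 and is a primitive root modulo 383.

Yes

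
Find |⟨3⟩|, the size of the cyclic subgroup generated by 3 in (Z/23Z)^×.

By Lagrange's theorem, ord_23(3) divides φ(23) = 23 − 1 = 22 = 2 · 11.
Divisors of 22: 1, 2, 11, 22.
Evaluate successive powers at the divisors of 22:
3^1 ≡ 3 (mod 23)
3^2 ≡ 9 (mod 23)
3^11 ≡ 1 (mod 23) ✓
The smallest such exponent is 11, so the order of 3 is 11.

11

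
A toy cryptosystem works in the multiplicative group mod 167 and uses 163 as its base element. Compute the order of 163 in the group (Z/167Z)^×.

166

Since 163 ∈ (Z/167Z)^×, its order divides φ(167) = 167 − 1 = 166 = 2 · 83.
Divisors of 166: 1, 2, 83, 166.
Test each divisor d:
163^1 ≡ 163
163^2 ≡ 16
163^83 ≡ 166
163^166 ≡ 1
Hence ord(163) = 166.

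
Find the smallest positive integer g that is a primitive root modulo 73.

φ(73) = 73 − 1 = 72 = 2^3 · 3^2.
Test candidates g = 2, 3, … against the prime factors q ∈ {2, 3} of φ(73): g is a generator iff g^(72/q) ≢ 1 for every such q.
g = 2: 2^36 ≡ 1 — hits 1, so not a primitive root.
g = 3: 3^36 ≡ 1 — hits 1, so not a primitive root.
g = 4: 4^36 ≡ 1 — hits 1, so not a primitive root.
g = 5: 5^36 ≡ 72; 5^24 ≡ 8 — none is 1, so 5 is a primitive root.
So 5 is the smallest generator of (Z/73Z)^×.

5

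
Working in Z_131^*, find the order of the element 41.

65

ord(41) | φ(131) = 131 − 1 = 130 = 2 · 5 · 13.
Divisors of 130: 1, 2, 5, 10, 13, 26, 65, 130.
Check 41^d mod 131 for each divisor in increasing order:
41^1 ≡ 41
41^2 ≡ 109
41^5 ≡ 63
41^10 ≡ 39
41^13 ≡ 61
41^26 ≡ 53
41^65 ≡ 1
The smallest such exponent is 65, so the order of 41 is 65.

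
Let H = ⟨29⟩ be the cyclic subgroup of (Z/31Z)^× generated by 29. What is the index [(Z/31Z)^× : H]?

Since 29 ∈ (Z/31Z)^×, its order divides φ(31) = 31 − 1 = 30 = 2 · 3 · 5.
Divisors of 30: 1, 2, 3, 5, 6, 10, 15, 30.
Evaluate successive powers at the divisors of 30:
29^1 ≡ 29
29^2 ≡ 4
29^3 ≡ 23
29^5 ≡ 30
29^6 ≡ 2
29^10 ≡ 1
So ord_31(29) = 10, hence |⟨29⟩| = 10.
Index = |(Z/31Z)^×| / |⟨29⟩| = 30 / 10 = 3.

3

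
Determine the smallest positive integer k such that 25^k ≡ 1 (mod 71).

The order of 25 must divide φ(71) = 71 − 1 = 70 = 2 · 5 · 7.
Divisors of 70: 1, 2, 5, 7, 10, 14, 35, 70.
Test each divisor d:
25^1 ≡ 25
25^2 ≡ 57
25^5 ≡ 1
So ord_71(25) = 5.

5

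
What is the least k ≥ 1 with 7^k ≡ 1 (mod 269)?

The order of 7 must divide φ(269) = 269 − 1 = 268 = 2^2 · 67.
Divisors of 268: 1, 2, 4, 67, 134, 268.
Compute 7^d (mod 269) for the divisors d until we hit 1:
7^1 ≡ 7 (mod 269)
7^2 ≡ 49 (mod 269)
7^4 ≡ 249 (mod 269)
7^67 ≡ 82 (mod 269)
7^134 ≡ 268 (mod 269)
7^268 ≡ 1 (mod 269) ✓
So ord_269(7) = 268.

268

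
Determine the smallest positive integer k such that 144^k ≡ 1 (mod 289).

The order of 144 must divide φ(289) = φ(17^2) = 17·(17−1) = 272 = 2^4 · 17.
Divisors of 272: 1, 2, 4, 8, 16, 17, 34, 68, 136, 272.
Compute 144^d (mod 289) for the divisors d until we hit 1:
144^1 ≡ 144
144^2 ≡ 217
144^4 ≡ 271
144^8 ≡ 35
144^16 ≡ 69
144^17 ≡ 110
144^34 ≡ 251
144^68 ≡ 288
144^136 ≡ 1
Therefore the multiplicative order of 144 modulo 289 is 136.

136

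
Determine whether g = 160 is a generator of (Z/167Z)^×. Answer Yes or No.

Yes

φ(167) = 167 − 1 = 166 = 2 · 83.
Test 160^(166/q) mod 167 for each prime factor q of 166:
160^83 ≡ 166 (mod 167)  [q = 2: ≢ 1 ✓]
160^2 ≡ 49 (mod 167)  [q = 83: ≢ 1 ✓]
All checks pass, so 160 has order 166 and is a primitive root modulo 167.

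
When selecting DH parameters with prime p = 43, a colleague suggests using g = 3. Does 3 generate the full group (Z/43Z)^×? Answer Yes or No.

φ(43) = 43 − 1 = 42 = 2 · 3 · 7.
Test 3^(42/q) mod 43 for each prime factor q of 42:
3^21 ≡ 42 (mod 43)  [q = 2: ≢ 1 ✓]
3^14 ≡ 36 (mod 43)  [q = 3: ≢ 1 ✓]
3^6 ≡ 41 (mod 43)  [q = 7: ≢ 1 ✓]
Every test exponent gives a nontrivial residue, hence 3 generates the full group.

Yes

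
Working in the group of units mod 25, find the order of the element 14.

10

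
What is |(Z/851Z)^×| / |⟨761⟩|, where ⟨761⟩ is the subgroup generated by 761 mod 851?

4

The order of 761 must divide φ(851) = φ(23·37) = (23−1)·(37−1) = 22·36 = 792 = 2^3 · 3^2 · 11.
Divisors of 792: 1, 2, 3, 4, 6, 8, 9, 11, 12, 18, 22, 24, 33, 36, 44, 66, 72, 88, 99, 132, 198, 264, 396, 792.
Check 761^d mod 851 for each divisor in increasing order:
761^1 ≡ 761 (mod 851)
761^2 ≡ 441 (mod 851)
761^3 ≡ 307 (mod 851)
761^4 ≡ 453 (mod 851)
761^6 ≡ 639 (mod 851)
761^8 ≡ 118 (mod 851)
761^9 ≡ 443 (mod 851)
761^11 ≡ 484 (mod 851)
761^12 ≡ 692 (mod 851)
761^18 ≡ 519 (mod 851)
761^22 ≡ 231 (mod 851)
761^24 ≡ 602 (mod 851)
761^33 ≡ 323 (mod 851)
761^36 ≡ 445 (mod 851)
761^44 ≡ 599 (mod 851)
761^66 ≡ 507 (mod 851)
761^72 ≡ 593 (mod 851)
761^88 ≡ 530 (mod 851)
761^99 ≡ 369 (mod 851)
761^132 ≡ 47 (mod 851)
761^198 ≡ 1 (mod 851) ✓
The order of 761 is 198, so the subgroup it generates has 198 elements.
Index = |(Z/851Z)^×| / |⟨761⟩| = 792 / 198 = 4.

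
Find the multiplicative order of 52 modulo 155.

60

Since 52 ∈ (Z/155Z)^×, its order divides φ(155) = φ(5·31) = (5−1)·(31−1) = 4·30 = 120 = 2^3 · 3 · 5.
Divisors of 120: 1, 2, 3, 4, 5, 6, 8, 10, 12, 15, 20, 24, 30, 40, 60, 120.
Test each divisor d:
52^1 ≡ 52 (mod 155)
52^2 ≡ 69 (mod 155)
52^3 ≡ 23 (mod 155)
52^4 ≡ 111 (mod 155)
52^5 ≡ 37 (mod 155)
52^6 ≡ 64 (mod 155)
52^8 ≡ 76 (mod 155)
52^10 ≡ 129 (mod 155)
52^12 ≡ 66 (mod 155)
52^15 ≡ 123 (mod 155)
52^20 ≡ 56 (mod 155)
52^24 ≡ 16 (mod 155)
52^30 ≡ 94 (mod 155)
52^40 ≡ 36 (mod 155)
52^60 ≡ 1 (mod 155) ✓
Therefore the multiplicative order of 52 modulo 155 is 60.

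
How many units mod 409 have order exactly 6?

φ(409) = 409 − 1 = 408 = 2^3 · 3 · 17.
(Z/409Z)^× is cyclic (|G| = 408); a cyclic group of order m has exactly φ(d) elements of each order d | m, and none otherwise.
6 = 2 · 3 divides 408, and φ(6) = 2.

2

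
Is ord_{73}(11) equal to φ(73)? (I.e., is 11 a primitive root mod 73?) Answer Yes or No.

φ(73) = 73 − 1 = 72 = 2^3 · 3^2.
An element g generates (Z/73Z)^× iff g^(72/q) ≢ 1 (mod 73) for each prime q ∈ {2, 3}.
11^36 ≡ 72 (mod 73)  [q = 2: ≢ 1 ✓]
11^24 ≡ 8 (mod 73)  [q = 3: ≢ 1 ✓]
Every test exponent gives a nontrivial residue, hence 11 generates the full group.

Yes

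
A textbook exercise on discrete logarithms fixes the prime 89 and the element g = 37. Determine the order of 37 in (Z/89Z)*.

The order of 37 must divide φ(89) = 89 − 1 = 88 = 2^3 · 11.
Divisors of 88: 1, 2, 4, 8, 11, 22, 44, 88.
Test each divisor d:
37^1 ≡ 37
37^2 ≡ 34
37^4 ≡ 88
37^8 ≡ 1
The smallest such exponent is 8, so the order of 37 is 8.

8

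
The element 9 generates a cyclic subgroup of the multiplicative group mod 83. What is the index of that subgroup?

2

By Lagrange's theorem, ord_83(9) divides φ(83) = 83 − 1 = 82 = 2 · 41.
Divisors of 82: 1, 2, 41, 82.
Test each divisor d:
9^1 ≡ 9 (mod 83)
9^2 ≡ 81 (mod 83)
9^41 ≡ 1 (mod 83) ✓
Thus |⟨9⟩| = ord(9) = 41.
[(Z/83Z)^× : ⟨9⟩] = 82/41 = 2.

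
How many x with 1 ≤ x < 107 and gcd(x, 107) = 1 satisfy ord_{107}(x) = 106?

φ(107) = 107 − 1 = 106 = 2 · 53.
In a cyclic group of order 106, there are φ(d) elements of order d for each divisor d of 106, and zero for non-divisors.
106 = 2 · 53 divides 106, and φ(106) = 52.

52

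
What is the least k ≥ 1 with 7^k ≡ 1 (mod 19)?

3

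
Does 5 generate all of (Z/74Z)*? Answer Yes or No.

Yes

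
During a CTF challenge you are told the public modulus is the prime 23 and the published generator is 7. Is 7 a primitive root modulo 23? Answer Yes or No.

φ(23) = 23 − 1 = 22 = 2 · 11.
It suffices to check that the order of 7 is not a proper divisor of 22: compute 7^(22/q) for q ∈ {2, 11}.
7^11 ≡ 22 (mod 23)  [q = 2: ≢ 1 ✓]
7^2 ≡ 3 (mod 23)  [q = 11: ≢ 1 ✓]
All checks pass, so 7 has order 22 and is a primitive root modulo 23.

Yes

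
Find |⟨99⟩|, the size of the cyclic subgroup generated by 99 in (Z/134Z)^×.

66

The order of 99 must divide φ(134) = φ(2)·φ(67) = 1·66 = 66 = 2 · 3 · 11.
Divisors of 66: 1, 2, 3, 6, 11, 22, 33, 66.
Check 99^d mod 134 for each divisor in increasing order:
99^1 ≡ 99 (mod 134)
99^2 ≡ 19 (mod 134)
99^3 ≡ 5 (mod 134)
99^6 ≡ 25 (mod 134)
99^11 ≡ 97 (mod 134)
99^22 ≡ 29 (mod 134)
99^33 ≡ 133 (mod 134)
99^66 ≡ 1 (mod 134) ✓
Hence ord(99) = 66.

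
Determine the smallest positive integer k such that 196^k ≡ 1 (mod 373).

186

ord(196) | φ(373) = 373 − 1 = 372 = 2^2 · 3 · 31.
Divisors of 372: 1, 2, 3, 4, 6, 12, 31, 62, 93, 124, 186, 372.
Evaluate successive powers at the divisors of 372:
196^1 ≡ 196
196^2 ≡ 370
196^3 ≡ 158
196^4 ≡ 9
196^6 ≡ 346
196^12 ≡ 356
196^31 ≡ 285
196^62 ≡ 284
196^93 ≡ 372
196^124 ≡ 88
196^186 ≡ 1
Hence ord(196) = 186.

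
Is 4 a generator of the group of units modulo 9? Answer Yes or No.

No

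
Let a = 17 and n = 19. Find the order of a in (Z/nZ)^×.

9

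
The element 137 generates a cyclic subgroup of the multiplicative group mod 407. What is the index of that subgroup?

24

ord(137) | φ(407) = φ(11·37) = (11−1)·(37−1) = 10·36 = 360 = 2^3 · 3^2 · 5.
Divisors of 360: 1, 2, 3, 4, 5, 6, 8, 9, 10, 12, 15, 18, 20, 24, 30, 36, 40, 45, 60, 72, 90, 120, 180, 360.
Test each divisor d:
137^1 ≡ 137 (mod 407)
137^2 ≡ 47 (mod 407)
137^3 ≡ 334 (mod 407)
137^4 ≡ 174 (mod 407)
137^5 ≡ 232 (mod 407)
137^6 ≡ 38 (mod 407)
137^8 ≡ 158 (mod 407)
137^9 ≡ 75 (mod 407)
137^10 ≡ 100 (mod 407)
137^12 ≡ 223 (mod 407)
137^15 ≡ 1 (mod 407) ✓
The order of 137 is 15, so the subgroup it generates has 15 elements.
The index is φ(407) / ord(137) = 360 / 15 = 24.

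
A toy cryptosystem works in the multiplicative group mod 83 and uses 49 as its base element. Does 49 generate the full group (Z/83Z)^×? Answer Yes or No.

φ(83) = 83 − 1 = 82 = 2 · 41.
An element g generates (Z/83Z)^× iff g^(82/q) ≢ 1 (mod 83) for each prime q ∈ {2, 41}.
49^41 ≡ 1 (mod 83)  [q = 2: ≡ 1 ✗]
49^2 ≡ 77 (mod 83)  [q = 41: ≢ 1 ✓]
The check at q = 2 fails, so 49 generates a proper subgroup.

No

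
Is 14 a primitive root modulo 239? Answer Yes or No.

φ(239) = 239 − 1 = 238 = 2 · 7 · 17.
An element g generates (Z/239Z)^× iff g^(238/q) ≢ 1 (mod 239) for each prime q ∈ {2, 7, 17}.
14^119 ≡ 238 (mod 239)  [q = 2: ≢ 1 ✓]
14^34 ≡ 44 (mod 239)  [q = 7: ≢ 1 ✓]
14^14 ≡ 128 (mod 239)  [q = 17: ≢ 1 ✓]
All checks pass, so 14 has order 238 and is a primitive root modulo 239.

Yes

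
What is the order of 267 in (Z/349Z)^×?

348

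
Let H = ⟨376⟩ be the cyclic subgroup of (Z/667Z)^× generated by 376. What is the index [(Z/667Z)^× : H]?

28

By Lagrange's theorem, ord_667(376) divides φ(667) = φ(23·29) = (23−1)·(29−1) = 22·28 = 616 = 2^3 · 7 · 11.
Divisors of 616: 1, 2, 4, 7, 8, 11, 14, 22, 28, 44, 56, 77, 88, 154, 308, 616.
Check 376^d mod 667 for each divisor in increasing order:
376^1 ≡ 376 (mod 667)
376^2 ≡ 639 (mod 667)
376^4 ≡ 117 (mod 667)
376^7 ≡ 173 (mod 667)
376^8 ≡ 349 (mod 667)
376^11 ≡ 231 (mod 667)
376^14 ≡ 581 (mod 667)
376^22 ≡ 1 (mod 667) ✓
The order of 376 is 22, so the subgroup it generates has 22 elements.
[(Z/667Z)^× : ⟨376⟩] = 616/22 = 28.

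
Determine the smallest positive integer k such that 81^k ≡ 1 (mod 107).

Since 81 ∈ (Z/107Z)^×, its order divides φ(107) = 107 − 1 = 106 = 2 · 53.
Divisors of 106: 1, 2, 53, 106.
Compute 81^d (mod 107) for the divisors d until we hit 1:
81^1 ≡ 81 (mod 107)
81^2 ≡ 34 (mod 107)
81^53 ≡ 1 (mod 107) ✓
The smallest such exponent is 53, so the order of 81 is 53.

53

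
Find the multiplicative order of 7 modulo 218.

27

By Lagrange's theorem, ord_218(7) divides φ(218) = φ(2)·φ(109) = 1·108 = 108 = 2^2 · 3^3.
Divisors of 108: 1, 2, 3, 4, 6, 9, 12, 18, 27, 36, 54, 108.
Evaluate successive powers at the divisors of 108:
7^1 ≡ 7 (mod 218)
7^2 ≡ 49 (mod 218)
7^3 ≡ 125 (mod 218)
7^4 ≡ 3 (mod 218)
7^6 ≡ 147 (mod 218)
7^9 ≡ 63 (mod 218)
7^12 ≡ 27 (mod 218)
7^18 ≡ 45 (mod 218)
7^27 ≡ 1 (mod 218) ✓
The smallest such exponent is 27, so the order of 7 is 27.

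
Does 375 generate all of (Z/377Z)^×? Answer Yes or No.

No

377 = 13 · 29 is a product of two distinct odd primes, so (Z/377Z)^× ≅ (Z/13Z)^× × (Z/29Z)^× is not cyclic.
No primitive root modulo 377 exists; in particular 375 is not one.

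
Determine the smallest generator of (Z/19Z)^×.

φ(19) = 19 − 1 = 18 = 2 · 3^2.
Test candidates g = 2, 3, … against the prime factors q ∈ {2, 3} of φ(19): g is a generator iff g^(18/q) ≢ 1 for every such q.
g = 2: 2^9 ≡ 18; 2^6 ≡ 7 — none is 1, so 2 is a primitive root.
The smallest primitive root modulo 19 is 2.

2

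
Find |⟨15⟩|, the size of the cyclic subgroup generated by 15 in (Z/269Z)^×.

268

ord(15) | φ(269) = 269 − 1 = 268 = 2^2 · 67.
Divisors of 268: 1, 2, 4, 67, 134, 268.
Check 15^d mod 269 for each divisor in increasing order:
15^1 ≡ 15 (mod 269)
15^2 ≡ 225 (mod 269)
15^4 ≡ 53 (mod 269)
15^67 ≡ 187 (mod 269)
15^134 ≡ 268 (mod 269)
15^268 ≡ 1 (mod 269) ✓
Hence ord(15) = 268.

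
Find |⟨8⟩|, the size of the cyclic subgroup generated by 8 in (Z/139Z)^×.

46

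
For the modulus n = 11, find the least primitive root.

φ(11) = 11 − 1 = 10 = 2 · 5.
g is a primitive root iff g^(10/q) ≢ 1 (mod 11) for each prime q ∈ {2, 5}.
g = 2: 2^5 ≡ 10; 2^2 ≡ 4 — none is 1, so 2 is a primitive root.
Hence the least primitive root of 11 is 2.

2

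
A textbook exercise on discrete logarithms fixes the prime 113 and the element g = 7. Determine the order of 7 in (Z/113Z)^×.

Since 7 ∈ (Z/113Z)^×, its order divides φ(113) = 113 − 1 = 112 = 2^4 · 7.
Divisors of 112: 1, 2, 4, 7, 8, 14, 16, 28, 56, 112.
Evaluate successive powers at the divisors of 112:
7^1 ≡ 7 (mod 113)
7^2 ≡ 49 (mod 113)
7^4 ≡ 28 (mod 113)
7^7 ≡ 112 (mod 113)
7^8 ≡ 106 (mod 113)
7^14 ≡ 1 (mod 113) ✓
Therefore the multiplicative order of 7 modulo 113 is 14.

14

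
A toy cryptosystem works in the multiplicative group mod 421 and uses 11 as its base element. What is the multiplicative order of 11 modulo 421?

By Lagrange's theorem, ord_421(11) divides φ(421) = 421 − 1 = 420 = 2^2 · 3 · 5 · 7.
Divisors of 420: 1, 2, 3, 4, 5, 6, 7, 10, 12, 14, 15, 20, 21, 28, 30, 35, 42, 60, 70, 84, 105, 140, 210, 420.
Check 11^d mod 421 for each divisor in increasing order:
11^1 ≡ 11 (mod 421)
11^2 ≡ 121 (mod 421)
11^3 ≡ 68 (mod 421)
11^4 ≡ 327 (mod 421)
11^5 ≡ 229 (mod 421)
11^6 ≡ 414 (mod 421)
11^7 ≡ 344 (mod 421)
11^10 ≡ 237 (mod 421)
11^12 ≡ 49 (mod 421)
11^14 ≡ 35 (mod 421)
11^15 ≡ 385 (mod 421)
11^20 ≡ 176 (mod 421)
11^21 ≡ 252 (mod 421)
11^28 ≡ 383 (mod 421)
11^30 ≡ 33 (mod 421)
11^35 ≡ 400 (mod 421)
11^42 ≡ 354 (mod 421)
11^60 ≡ 247 (mod 421)
11^70 ≡ 20 (mod 421)
11^84 ≡ 279 (mod 421)
11^105 ≡ 1 (mod 421) ✓
Hence ord(11) = 105.

105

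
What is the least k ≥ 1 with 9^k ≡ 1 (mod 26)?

The order of 9 must divide φ(26) = φ(2)·φ(13) = 1·12 = 12 = 2^2 · 3.
Divisors of 12: 1, 2, 3, 4, 6, 12.
Test each divisor d:
9^1 ≡ 9
9^2 ≡ 3
9^3 ≡ 1
Hence ord(9) = 3.

3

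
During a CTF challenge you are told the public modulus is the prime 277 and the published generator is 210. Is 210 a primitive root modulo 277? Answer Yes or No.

No

φ(277) = 277 − 1 = 276 = 2^2 · 3 · 23.
It suffices to check that the order of 210 is not a proper divisor of 276: compute 210^(276/q) for q ∈ {2, 3, 23}.
210^138 ≡ 1 (mod 277)  [q = 2: ≡ 1 ✗]
210^92 ≡ 116 (mod 277)  [q = 3: ≢ 1 ✓]
210^12 ≡ 273 (mod 277)  [q = 23: ≢ 1 ✓]
Since 210^138 ≡ 1, the order of 210 divides 138 < 276, so 210 is not a primitive root.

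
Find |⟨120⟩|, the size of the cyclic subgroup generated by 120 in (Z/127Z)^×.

By Lagrange's theorem, ord_127(120) divides φ(127) = 127 − 1 = 126 = 2 · 3^2 · 7.
Divisors of 126: 1, 2, 3, 6, 7, 9, 14, 18, 21, 42, 63, 126.
Check 120^d mod 127 for each divisor in increasing order:
120^1 ≡ 120 (mod 127)
120^2 ≡ 49 (mod 127)
120^3 ≡ 38 (mod 127)
120^6 ≡ 47 (mod 127)
120^7 ≡ 52 (mod 127)
120^9 ≡ 8 (mod 127)
120^14 ≡ 37 (mod 127)
120^18 ≡ 64 (mod 127)
120^21 ≡ 19 (mod 127)
120^42 ≡ 107 (mod 127)
120^63 ≡ 1 (mod 127) ✓
Hence ord(120) = 63.

63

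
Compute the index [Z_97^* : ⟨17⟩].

1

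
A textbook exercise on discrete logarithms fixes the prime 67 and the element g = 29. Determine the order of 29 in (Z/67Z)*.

3

Since 29 ∈ (Z/67Z)^×, its order divides φ(67) = 67 − 1 = 66 = 2 · 3 · 11.
Divisors of 66: 1, 2, 3, 6, 11, 22, 33, 66.
Test each divisor d:
29^1 ≡ 29 (mod 67)
29^2 ≡ 37 (mod 67)
29^3 ≡ 1 (mod 67) ✓
Hence ord(29) = 3.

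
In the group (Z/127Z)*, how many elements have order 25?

0

φ(127) = 127 − 1 = 126 = 2 · 3^2 · 7.
(Z/127Z)^× is cyclic (|G| = 126); a cyclic group of order m has exactly φ(d) elements of each order d | m, and none otherwise.
Here 126 is not a multiple of 25, so there are no elements of order 25.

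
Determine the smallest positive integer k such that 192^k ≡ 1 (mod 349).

Since 192 ∈ (Z/349Z)^×, its order divides φ(349) = 349 − 1 = 348 = 2^2 · 3 · 29.
Divisors of 348: 1, 2, 3, 4, 6, 12, 29, 58, 87, 116, 174, 348.
Compute 192^d (mod 349) for the divisors d until we hit 1:
192^1 ≡ 192
192^2 ≡ 219
192^3 ≡ 168
192^4 ≡ 148
192^6 ≡ 304
192^12 ≡ 280
192^29 ≡ 122
192^58 ≡ 226
192^87 ≡ 1
Therefore the multiplicative order of 192 modulo 349 is 87.

87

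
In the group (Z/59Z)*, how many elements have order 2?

φ(59) = 59 − 1 = 58 = 2 · 29.
(Z/59Z)^× is cyclic (|G| = 58); a cyclic group of order m has exactly φ(d) elements of each order d | m, and none otherwise.
2 | 58, and φ(2) = 2 − 1 = 1.

1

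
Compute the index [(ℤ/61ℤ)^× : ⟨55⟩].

1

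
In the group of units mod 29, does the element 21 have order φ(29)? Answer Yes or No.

Yes

φ(29) = 29 − 1 = 28 = 2^2 · 7.
21 is a primitive root mod 29 iff 21^(φ(29)/q) ≢ 1 for every prime q | φ(29), i.e. q ∈ {2, 7}.
21^14 ≡ 28 (mod 29)  [q = 2: ≢ 1 ✓]
21^4 ≡ 7 (mod 29)  [q = 7: ≢ 1 ✓]
All checks pass, so 21 has order 28 and is a primitive root modulo 29.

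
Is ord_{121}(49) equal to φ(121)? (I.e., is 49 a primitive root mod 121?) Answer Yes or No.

No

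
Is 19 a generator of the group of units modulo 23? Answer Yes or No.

Yes

φ(23) = 23 − 1 = 22 = 2 · 11.
An element g generates (Z/23Z)^× iff g^(22/q) ≢ 1 (mod 23) for each prime q ∈ {2, 11}.
19^11 ≡ 22 (mod 23)  [q = 2: ≢ 1 ✓]
19^2 ≡ 16 (mod 23)  [q = 11: ≢ 1 ✓]
Every test exponent gives a nontrivial residue, hence 19 generates the full group.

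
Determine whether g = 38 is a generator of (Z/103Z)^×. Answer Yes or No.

No

φ(103) = 103 − 1 = 102 = 2 · 3 · 17.
Test 38^(102/q) mod 103 for each prime factor q of 102:
38^51 ≡ 1 (mod 103)  [q = 2: ≡ 1 ✗]
38^34 ≡ 56 (mod 103)  [q = 3: ≢ 1 ✓]
38^6 ≡ 8 (mod 103)  [q = 17: ≢ 1 ✓]
38^51 ≡ 1 shows ord(38) | 51, strictly less than φ(103); not a primitive root.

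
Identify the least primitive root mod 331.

3

φ(331) = 331 − 1 = 330 = 2 · 3 · 5 · 11.
g is a primitive root iff g^(330/q) ≢ 1 (mod 331) for each prime q ∈ {2, 3, 5, 11}.
g = 2: 2^165 ≡ 330; 2^110 ≡ 299; 2^66 ≡ 64; 2^30 ≡ 1 — hits 1, so not a primitive root.
g = 3: 3^165 ≡ 330; 3^110 ≡ 299; 3^66 ≡ 64; 3^30 ≡ 270 — none is 1, so 3 is a primitive root.
So 3 is the smallest generator of (Z/331Z)^×.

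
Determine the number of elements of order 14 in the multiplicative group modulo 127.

6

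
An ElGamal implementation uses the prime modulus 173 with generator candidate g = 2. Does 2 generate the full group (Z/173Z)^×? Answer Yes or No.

Yes

φ(173) = 173 − 1 = 172 = 2^2 · 43.
It suffices to check that the order of 2 is not a proper divisor of 172: compute 2^(172/q) for q ∈ {2, 43}.
2^86 ≡ 172 (mod 173)  [q = 2: ≢ 1 ✓]
2^4 ≡ 16 (mod 173)  [q = 43: ≢ 1 ✓]
Every test exponent gives a nontrivial residue, hence 2 generates the full group.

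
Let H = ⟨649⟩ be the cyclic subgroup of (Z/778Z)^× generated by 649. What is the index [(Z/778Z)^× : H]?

2

Since 649 ∈ (Z/778Z)^×, its order divides φ(778) = φ(2)·φ(389) = 1·388 = 388 = 2^2 · 97.
Divisors of 388: 1, 2, 4, 97, 194, 388.
Check 649^d mod 778 for each divisor in increasing order:
649^1 ≡ 649
649^2 ≡ 303
649^4 ≡ 5
649^97 ≡ 777
649^194 ≡ 1
Thus |⟨649⟩| = ord(649) = 194.
The index is φ(778) / ord(649) = 388 / 194 = 2.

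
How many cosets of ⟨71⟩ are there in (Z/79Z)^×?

3

By Lagrange's theorem, ord_79(71) divides φ(79) = 79 − 1 = 78 = 2 · 3 · 13.
Divisors of 78: 1, 2, 3, 6, 13, 26, 39, 78.
Test each divisor d:
71^1 ≡ 71 (mod 79)
71^2 ≡ 64 (mod 79)
71^3 ≡ 41 (mod 79)
71^6 ≡ 22 (mod 79)
71^13 ≡ 78 (mod 79)
71^26 ≡ 1 (mod 79) ✓
So ord_79(71) = 26, hence |⟨71⟩| = 26.
[(Z/79Z)^× : ⟨71⟩] = 78/26 = 3.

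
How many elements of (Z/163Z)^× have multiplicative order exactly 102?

φ(163) = 163 − 1 = 162 = 2 · 3^4.
(Z/163Z)^× is cyclic (|G| = 162); a cyclic group of order m has exactly φ(d) elements of each order d | m, and none otherwise.
Since 102 ∤ 162, the count is 0.

0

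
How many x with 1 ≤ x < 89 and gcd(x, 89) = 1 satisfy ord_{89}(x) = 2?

1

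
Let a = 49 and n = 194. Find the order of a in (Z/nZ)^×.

Since 49 ∈ (Z/194Z)^×, its order divides φ(194) = φ(2)·φ(97) = 1·96 = 96 = 2^5 · 3.
Divisors of 96: 1, 2, 3, 4, 6, 8, 12, 16, 24, 32, 48, 96.
Compute 49^d (mod 194) for the divisors d until we hit 1:
49^1 ≡ 49
49^2 ≡ 73
49^3 ≡ 85
49^4 ≡ 91
49^6 ≡ 47
49^8 ≡ 133
49^12 ≡ 75
49^16 ≡ 35
49^24 ≡ 193
49^32 ≡ 61
49^48 ≡ 1
Hence ord(49) = 48.

48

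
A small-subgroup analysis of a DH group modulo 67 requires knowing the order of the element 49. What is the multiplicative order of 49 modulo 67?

33

Since 49 ∈ (Z/67Z)^×, its order divides φ(67) = 67 − 1 = 66 = 2 · 3 · 11.
Divisors of 66: 1, 2, 3, 6, 11, 22, 33, 66.
Compute 49^d (mod 67) for the divisors d until we hit 1:
49^1 ≡ 49 (mod 67)
49^2 ≡ 56 (mod 67)
49^3 ≡ 64 (mod 67)
49^6 ≡ 9 (mod 67)
49^11 ≡ 29 (mod 67)
49^22 ≡ 37 (mod 67)
49^33 ≡ 1 (mod 67) ✓
Hence ord(49) = 33.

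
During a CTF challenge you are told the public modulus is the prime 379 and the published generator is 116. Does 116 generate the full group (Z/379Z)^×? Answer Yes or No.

φ(379) = 379 − 1 = 378 = 2 · 3^3 · 7.
An element g generates (Z/379Z)^× iff g^(378/q) ≢ 1 (mod 379) for each prime q ∈ {2, 3, 7}.
116^189 ≡ 378 (mod 379)  [q = 2: ≢ 1 ✓]
116^126 ≡ 51 (mod 379)  [q = 3: ≢ 1 ✓]
116^54 ≡ 119 (mod 379)  [q = 7: ≢ 1 ✓]
All checks pass, so 116 has order 378 and is a primitive root modulo 379.

Yes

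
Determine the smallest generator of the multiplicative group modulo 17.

φ(17) = 17 − 1 = 16 = 2^4.
Test candidates g = 2, 3, … against the prime factors q ∈ {2} of φ(17): g is a generator iff g^(16/q) ≢ 1 for every such q.
g = 2: 2^8 ≡ 1 — hits 1, so not a primitive root.
g = 3: 3^8 ≡ 16 — none is 1, so 3 is a primitive root.
Hence the least primitive root of 17 is 3.

3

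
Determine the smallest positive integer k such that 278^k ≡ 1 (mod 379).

The order of 278 must divide φ(379) = 379 − 1 = 378 = 2 · 3^3 · 7.
Divisors of 378: 1, 2, 3, 6, 7, 9, 14, 18, 21, 27, 42, 54, 63, 126, 189, 378.
Compute 278^d (mod 379) for the divisors d until we hit 1:
278^1 ≡ 278 (mod 379)
278^2 ≡ 347 (mod 379)
278^3 ≡ 200 (mod 379)
278^6 ≡ 205 (mod 379)
278^7 ≡ 140 (mod 379)
278^9 ≡ 68 (mod 379)
278^14 ≡ 271 (mod 379)
278^18 ≡ 76 (mod 379)
278^21 ≡ 40 (mod 379)
278^27 ≡ 241 (mod 379)
278^42 ≡ 84 (mod 379)
278^54 ≡ 94 (mod 379)
278^63 ≡ 328 (mod 379)
278^126 ≡ 327 (mod 379)
278^189 ≡ 378 (mod 379)
278^378 ≡ 1 (mod 379) ✓
Therefore the multiplicative order of 278 modulo 379 is 378.

378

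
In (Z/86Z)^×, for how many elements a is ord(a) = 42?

12

φ(86) = φ(2)·φ(43) = 1·42 = 42 = 2 · 3 · 7.
(Z/86Z)^× is cyclic (|G| = 42); a cyclic group of order m has exactly φ(d) elements of each order d | m, and none otherwise.
42 = 2 · 3 · 7 divides 42, and φ(42) = 12.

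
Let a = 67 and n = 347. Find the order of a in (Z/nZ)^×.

173

By Lagrange's theorem, ord_347(67) divides φ(347) = 347 − 1 = 346 = 2 · 173.
Divisors of 346: 1, 2, 173, 346.
Evaluate successive powers at the divisors of 346:
67^1 ≡ 67 (mod 347)
67^2 ≡ 325 (mod 347)
67^173 ≡ 1 (mod 347) ✓
Therefore the multiplicative order of 67 modulo 347 is 173.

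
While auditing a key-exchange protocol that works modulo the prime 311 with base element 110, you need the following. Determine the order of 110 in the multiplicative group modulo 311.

Since 110 ∈ (Z/311Z)^×, its order divides φ(311) = 311 − 1 = 310 = 2 · 5 · 31.
Divisors of 310: 1, 2, 5, 10, 31, 62, 155, 310.
Compute 110^d (mod 311) for the divisors d until we hit 1:
110^1 ≡ 110 (mod 311)
110^2 ≡ 282 (mod 311)
110^5 ≡ 143 (mod 311)
110^10 ≡ 234 (mod 311)
110^31 ≡ 95 (mod 311)
110^62 ≡ 6 (mod 311)
110^155 ≡ 310 (mod 311)
110^310 ≡ 1 (mod 311) ✓
Therefore the multiplicative order of 110 modulo 311 is 310.

310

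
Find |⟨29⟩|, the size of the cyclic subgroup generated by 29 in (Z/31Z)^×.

10

Since 29 ∈ (Z/31Z)^×, its order divides φ(31) = 31 − 1 = 30 = 2 · 3 · 5.
Divisors of 30: 1, 2, 3, 5, 6, 10, 15, 30.
Evaluate successive powers at the divisors of 30:
29^1 ≡ 29 (mod 31)
29^2 ≡ 4 (mod 31)
29^3 ≡ 23 (mod 31)
29^5 ≡ 30 (mod 31)
29^6 ≡ 2 (mod 31)
29^10 ≡ 1 (mod 31) ✓
Hence ord(29) = 10.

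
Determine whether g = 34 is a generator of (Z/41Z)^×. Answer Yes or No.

φ(41) = 41 − 1 = 40 = 2^3 · 5.
Test 34^(40/q) mod 41 for each prime factor q of 40:
34^20 ≡ 40 (mod 41)  [q = 2: ≢ 1 ✓]
34^8 ≡ 37 (mod 41)  [q = 5: ≢ 1 ✓]
None equal 1, so ord_41(34) = 40: 34 is a primitive root.

Yes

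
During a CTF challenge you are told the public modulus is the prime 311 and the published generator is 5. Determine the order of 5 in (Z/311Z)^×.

155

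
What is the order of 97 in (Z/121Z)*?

55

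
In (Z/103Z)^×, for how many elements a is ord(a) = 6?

φ(103) = 103 − 1 = 102 = 2 · 3 · 17.
(Z/103Z)^× is cyclic (|G| = 102); a cyclic group of order m has exactly φ(d) elements of each order d | m, and none otherwise.
6 = 2 · 3 divides 102, and φ(6) = 2.

2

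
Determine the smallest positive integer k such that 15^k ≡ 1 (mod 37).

The order of 15 must divide φ(37) = 37 − 1 = 36 = 2^2 · 3^2.
Divisors of 36: 1, 2, 3, 4, 6, 9, 12, 18, 36.
Test each divisor d:
15^1 ≡ 15 (mod 37)
15^2 ≡ 3 (mod 37)
15^3 ≡ 8 (mod 37)
15^4 ≡ 9 (mod 37)
15^6 ≡ 27 (mod 37)
15^9 ≡ 31 (mod 37)
15^12 ≡ 26 (mod 37)
15^18 ≡ 36 (mod 37)
15^36 ≡ 1 (mod 37) ✓
Therefore the multiplicative order of 15 modulo 37 is 36.

36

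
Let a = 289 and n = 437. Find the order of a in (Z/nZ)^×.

The order of 289 must divide φ(437) = φ(19·23) = (19−1)·(23−1) = 18·22 = 396 = 2^2 · 3^2 · 11.
Divisors of 396: 1, 2, 3, 4, 6, 9, 11, 12, 18, 22, 33, 36, 44, 66, 99, 132, 198, 396.
Evaluate successive powers at the divisors of 396:
289^1 ≡ 289 (mod 437)
289^2 ≡ 54 (mod 437)
289^3 ≡ 311 (mod 437)
289^4 ≡ 294 (mod 437)
289^6 ≡ 144 (mod 437)
289^9 ≡ 210 (mod 437)
289^11 ≡ 415 (mod 437)
289^12 ≡ 197 (mod 437)
289^18 ≡ 400 (mod 437)
289^22 ≡ 47 (mod 437)
289^33 ≡ 277 (mod 437)
289^36 ≡ 58 (mod 437)
289^44 ≡ 24 (mod 437)
289^66 ≡ 254 (mod 437)
289^99 ≡ 1 (mod 437) ✓
Therefore the multiplicative order of 289 modulo 437 is 99.

99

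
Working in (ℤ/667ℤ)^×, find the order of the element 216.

154

The order of 216 must divide φ(667) = φ(23·29) = (23−1)·(29−1) = 22·28 = 616 = 2^3 · 7 · 11.
Divisors of 616: 1, 2, 4, 7, 8, 11, 14, 22, 28, 44, 56, 77, 88, 154, 308, 616.
Check 216^d mod 667 for each divisor in increasing order:
216^1 ≡ 216 (mod 667)
216^2 ≡ 633 (mod 667)
216^4 ≡ 489 (mod 667)
216^7 ≡ 579 (mod 667)
216^8 ≡ 335 (mod 667)
216^11 ≡ 323 (mod 667)
216^14 ≡ 407 (mod 667)
216^22 ≡ 277 (mod 667)
216^28 ≡ 233 (mod 667)
216^44 ≡ 24 (mod 667)
216^56 ≡ 262 (mod 667)
216^77 ≡ 231 (mod 667)
216^88 ≡ 576 (mod 667)
216^154 ≡ 1 (mod 667) ✓
Hence ord(216) = 154.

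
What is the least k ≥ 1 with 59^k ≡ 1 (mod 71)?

The order of 59 must divide φ(71) = 71 − 1 = 70 = 2 · 5 · 7.
Divisors of 70: 1, 2, 5, 7, 10, 14, 35, 70.
Compute 59^d (mod 71) for the divisors d until we hit 1:
59^1 ≡ 59 (mod 71)
59^2 ≡ 2 (mod 71)
59^5 ≡ 23 (mod 71)
59^7 ≡ 46 (mod 71)
59^10 ≡ 32 (mod 71)
59^14 ≡ 57 (mod 71)
59^35 ≡ 70 (mod 71)
59^70 ≡ 1 (mod 71) ✓
Therefore the multiplicative order of 59 modulo 71 is 70.

70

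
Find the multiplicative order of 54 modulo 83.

82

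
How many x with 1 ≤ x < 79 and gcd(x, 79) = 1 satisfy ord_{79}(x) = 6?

2

φ(79) = 79 − 1 = 78 = 2 · 3 · 13.
In a cyclic group of order 78, there are φ(d) elements of order d for each divisor d of 78, and zero for non-divisors.
6 = 2 · 3 divides 78, and φ(6) = 2.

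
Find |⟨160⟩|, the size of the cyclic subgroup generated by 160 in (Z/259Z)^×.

ord(160) | φ(259) = φ(7·37) = (7−1)·(37−1) = 6·36 = 216 = 2^3 · 3^3.
Divisors of 216: 1, 2, 3, 4, 6, 8, 9, 12, 18, 24, 27, 36, 54, 72, 108, 216.
Evaluate successive powers at the divisors of 216:
160^1 ≡ 160 (mod 259)
160^2 ≡ 218 (mod 259)
160^3 ≡ 174 (mod 259)
160^4 ≡ 127 (mod 259)
160^6 ≡ 232 (mod 259)
160^8 ≡ 71 (mod 259)
160^9 ≡ 223 (mod 259)
160^12 ≡ 211 (mod 259)
160^18 ≡ 1 (mod 259) ✓
Therefore the multiplicative order of 160 modulo 259 is 18.

18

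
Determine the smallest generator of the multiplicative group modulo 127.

3

φ(127) = 127 − 1 = 126 = 2 · 3^2 · 7.
g is a primitive root iff g^(126/q) ≢ 1 (mod 127) for each prime q ∈ {2, 3, 7}.
g = 2: 2^63 ≡ 1 — hits 1, so not a primitive root.
g = 3: 3^63 ≡ 126; 3^42 ≡ 107; 3^18 ≡ 4 — none is 1, so 3 is a primitive root.
So 3 is the smallest generator of (Z/127Z)^×.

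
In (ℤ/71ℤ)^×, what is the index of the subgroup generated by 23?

5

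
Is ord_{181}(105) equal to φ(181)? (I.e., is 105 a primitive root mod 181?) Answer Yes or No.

Yes

φ(181) = 181 − 1 = 180 = 2^2 · 3^2 · 5.
It suffices to check that the order of 105 is not a proper divisor of 180: compute 105^(180/q) for q ∈ {2, 3, 5}.
105^90 ≡ 180 (mod 181)  [q = 2: ≢ 1 ✓]
105^60 ≡ 132 (mod 181)  [q = 3: ≢ 1 ✓]
105^36 ≡ 42 (mod 181)  [q = 5: ≢ 1 ✓]
Every test exponent gives a nontrivial residue, hence 105 generates the full group.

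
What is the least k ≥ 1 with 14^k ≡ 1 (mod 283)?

By Lagrange's theorem, ord_283(14) divides φ(283) = 283 − 1 = 282 = 2 · 3 · 47.
Divisors of 282: 1, 2, 3, 6, 47, 94, 141, 282.
Evaluate successive powers at the divisors of 282:
14^1 ≡ 14
14^2 ≡ 196
14^3 ≡ 197
14^6 ≡ 38
14^47 ≡ 45
14^94 ≡ 44
14^141 ≡ 282
14^282 ≡ 1
Therefore the multiplicative order of 14 modulo 283 is 282.

282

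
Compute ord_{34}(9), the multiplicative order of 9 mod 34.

ord(9) | φ(34) = φ(2)·φ(17) = 1·16 = 16 = 2^4.
Divisors of 16: 1, 2, 4, 8, 16.
Check 9^d mod 34 for each divisor in increasing order:
9^1 ≡ 9 (mod 34)
9^2 ≡ 13 (mod 34)
9^4 ≡ 33 (mod 34)
9^8 ≡ 1 (mod 34) ✓
So ord_34(9) = 8.

8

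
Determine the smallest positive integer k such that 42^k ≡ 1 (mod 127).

63

Since 42 ∈ (Z/127Z)^×, its order divides φ(127) = 127 − 1 = 126 = 2 · 3^2 · 7.
Divisors of 126: 1, 2, 3, 6, 7, 9, 14, 18, 21, 42, 63, 126.
Test each divisor d:
42^1 ≡ 42
42^2 ≡ 113
42^3 ≡ 47
42^6 ≡ 50
42^7 ≡ 68
42^9 ≡ 64
42^14 ≡ 52
42^18 ≡ 32
42^21 ≡ 107
42^42 ≡ 19
42^63 ≡ 1
The smallest such exponent is 63, so the order of 42 is 63.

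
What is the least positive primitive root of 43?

3

φ(43) = 43 − 1 = 42 = 2 · 3 · 7.
Test candidates g = 2, 3, … against the prime factors q ∈ {2, 3, 7} of φ(43): g is a generator iff g^(42/q) ≢ 1 for every such q.
g = 2: 2^21 ≡ 42; 2^14 ≡ 1 — hits 1, so not a primitive root.
g = 3: 3^21 ≡ 42; 3^14 ≡ 36; 3^6 ≡ 41 — none is 1, so 3 is a primitive root.
So 3 is the smallest generator of (Z/43Z)^×.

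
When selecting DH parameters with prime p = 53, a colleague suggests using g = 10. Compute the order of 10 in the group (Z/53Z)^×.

13

ord(10) | φ(53) = 53 − 1 = 52 = 2^2 · 13.
Divisors of 52: 1, 2, 4, 13, 26, 52.
Compute 10^d (mod 53) for the divisors d until we hit 1:
10^1 ≡ 10
10^2 ≡ 47
10^4 ≡ 36
10^13 ≡ 1
Hence ord(10) = 13.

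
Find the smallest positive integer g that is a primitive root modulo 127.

φ(127) = 127 − 1 = 126 = 2 · 3^2 · 7.
g is a primitive root iff g^(126/q) ≢ 1 (mod 127) for each prime q ∈ {2, 3, 7}.
g = 2: 2^63 ≡ 1 — hits 1, so not a primitive root.
g = 3: 3^63 ≡ 126; 3^42 ≡ 107; 3^18 ≡ 4 — none is 1, so 3 is a primitive root.
Hence the least primitive root of 127 is 3.

3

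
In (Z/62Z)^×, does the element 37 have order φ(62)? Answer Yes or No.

No

φ(62) = φ(2)·φ(31) = 1·30 = 30 = 2 · 3 · 5.
Test 37^(30/q) mod 62 for each prime factor q of 30:
37^15 ≡ 61 (mod 62)  [q = 2: ≢ 1 ✓]
37^10 ≡ 25 (mod 62)  [q = 3: ≢ 1 ✓]
37^6 ≡ 1 (mod 62)  [q = 5: ≡ 1 ✗]
The check at q = 5 fails, so 37 generates a proper subgroup.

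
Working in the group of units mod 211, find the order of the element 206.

70

The order of 206 must divide φ(211) = 211 − 1 = 210 = 2 · 3 · 5 · 7.
Divisors of 210: 1, 2, 3, 5, 6, 7, 10, 14, 15, 21, 30, 35, 42, 70, 105, 210.
Test each divisor d:
206^1 ≡ 206 (mod 211)
206^2 ≡ 25 (mod 211)
206^3 ≡ 86 (mod 211)
206^5 ≡ 40 (mod 211)
206^6 ≡ 11 (mod 211)
206^7 ≡ 156 (mod 211)
206^10 ≡ 123 (mod 211)
206^14 ≡ 71 (mod 211)
206^15 ≡ 67 (mod 211)
206^21 ≡ 104 (mod 211)
206^30 ≡ 58 (mod 211)
206^35 ≡ 210 (mod 211)
206^42 ≡ 55 (mod 211)
206^70 ≡ 1 (mod 211) ✓
Hence ord(206) = 70.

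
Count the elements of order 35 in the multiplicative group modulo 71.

φ(71) = 71 − 1 = 70 = 2 · 5 · 7.
(Z/71Z)^× is cyclic (|G| = 70); a cyclic group of order m has exactly φ(d) elements of each order d | m, and none otherwise.
35 = 5 · 7 divides 70, and φ(35) = 24.

24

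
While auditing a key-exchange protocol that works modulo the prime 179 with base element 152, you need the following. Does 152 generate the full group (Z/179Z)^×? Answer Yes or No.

φ(179) = 179 − 1 = 178 = 2 · 89.
Test 152^(178/q) mod 179 for each prime factor q of 178:
152^89 ≡ 178 (mod 179)  [q = 2: ≢ 1 ✓]
152^2 ≡ 13 (mod 179)  [q = 89: ≢ 1 ✓]
All checks pass, so 152 has order 178 and is a primitive root modulo 179.

Yes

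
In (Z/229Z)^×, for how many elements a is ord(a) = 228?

φ(229) = 229 − 1 = 228 = 2^2 · 3 · 19.
(Z/229Z)^× is cyclic (|G| = 228); a cyclic group of order m has exactly φ(d) elements of each order d | m, and none otherwise.
228 = 2^2 · 3 · 19 divides 228, and φ(228) = 72.

72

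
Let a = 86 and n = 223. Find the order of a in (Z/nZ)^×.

111

ord(86) | φ(223) = 223 − 1 = 222 = 2 · 3 · 37.
Divisors of 222: 1, 2, 3, 6, 37, 74, 111, 222.
Evaluate successive powers at the divisors of 222:
86^1 ≡ 86 (mod 223)
86^2 ≡ 37 (mod 223)
86^3 ≡ 60 (mod 223)
86^6 ≡ 32 (mod 223)
86^37 ≡ 39 (mod 223)
86^74 ≡ 183 (mod 223)
86^111 ≡ 1 (mod 223) ✓
Therefore the multiplicative order of 86 modulo 223 is 111.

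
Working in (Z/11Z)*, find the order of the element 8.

ord(8) | φ(11) = 11 − 1 = 10 = 2 · 5.
Divisors of 10: 1, 2, 5, 10.
Evaluate successive powers at the divisors of 10:
8^1 ≡ 8 (mod 11)
8^2 ≡ 9 (mod 11)
8^5 ≡ 10 (mod 11)
8^10 ≡ 1 (mod 11) ✓
Therefore the multiplicative order of 8 modulo 11 is 10.

10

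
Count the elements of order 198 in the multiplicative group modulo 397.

φ(397) = 397 − 1 = 396 = 2^2 · 3^2 · 11.
Since (Z/397Z)^× is cyclic of order 396, the number of elements of order d is φ(d) when d | 396 and 0 otherwise.
198 = 2 · 3^2 · 11 divides 396, and φ(198) = 60.

60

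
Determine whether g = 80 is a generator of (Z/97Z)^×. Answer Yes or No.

Yes

φ(97) = 97 − 1 = 96 = 2^5 · 3.
80 is a primitive root mod 97 iff 80^(φ(97)/q) ≢ 1 for every prime q | φ(97), i.e. q ∈ {2, 3}.
80^48 ≡ 96 (mod 97)  [q = 2: ≢ 1 ✓]
80^32 ≡ 61 (mod 97)  [q = 3: ≢ 1 ✓]
All checks pass, so 80 has order 96 and is a primitive root modulo 97.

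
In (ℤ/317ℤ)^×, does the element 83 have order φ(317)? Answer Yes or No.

φ(317) = 317 − 1 = 316 = 2^2 · 79.
It suffices to check that the order of 83 is not a proper divisor of 316: compute 83^(316/q) for q ∈ {2, 79}.
83^158 ≡ 1 (mod 317)  [q = 2: ≡ 1 ✗]
83^4 ≡ 251 (mod 317)  [q = 79: ≢ 1 ✓]
Since 83^158 ≡ 1, the order of 83 divides 158 < 316, so 83 is not a primitive root.

No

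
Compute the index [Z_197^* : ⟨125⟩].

1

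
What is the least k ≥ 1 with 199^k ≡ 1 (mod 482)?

240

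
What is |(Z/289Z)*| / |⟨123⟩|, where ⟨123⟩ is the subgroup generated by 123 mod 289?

4

Since 123 ∈ (Z/289Z)^×, its order divides φ(289) = φ(17^2) = 17·(17−1) = 272 = 2^4 · 17.
Divisors of 272: 1, 2, 4, 8, 16, 17, 34, 68, 136, 272.
Test each divisor d:
123^1 ≡ 123 (mod 289)
123^2 ≡ 101 (mod 289)
123^4 ≡ 86 (mod 289)
123^8 ≡ 171 (mod 289)
123^16 ≡ 52 (mod 289)
123^17 ≡ 38 (mod 289)
123^34 ≡ 288 (mod 289)
123^68 ≡ 1 (mod 289) ✓
The order of 123 is 68, so the subgroup it generates has 68 elements.
Index = |(Z/289Z)^×| / |⟨123⟩| = 272 / 68 = 4.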